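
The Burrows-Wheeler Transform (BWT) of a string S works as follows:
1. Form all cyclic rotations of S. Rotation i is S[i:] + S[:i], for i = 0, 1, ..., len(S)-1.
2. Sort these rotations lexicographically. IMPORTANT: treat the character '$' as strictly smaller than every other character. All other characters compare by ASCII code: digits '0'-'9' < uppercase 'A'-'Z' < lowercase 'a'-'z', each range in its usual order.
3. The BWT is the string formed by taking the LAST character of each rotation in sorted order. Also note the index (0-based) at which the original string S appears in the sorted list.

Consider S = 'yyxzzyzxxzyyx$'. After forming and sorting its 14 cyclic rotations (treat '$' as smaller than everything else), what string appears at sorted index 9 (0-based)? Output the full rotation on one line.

Answer: yzxxzyyx$yyxzz

Derivation:
All 14 rotations (rotation i = S[i:]+S[:i]):
  rot[0] = yyxzzyzxxzyyx$
  rot[1] = yxzzyzxxzyyx$y
  rot[2] = xzzyzxxzyyx$yy
  rot[3] = zzyzxxzyyx$yyx
  rot[4] = zyzxxzyyx$yyxz
  rot[5] = yzxxzyyx$yyxzz
  rot[6] = zxxzyyx$yyxzzy
  rot[7] = xxzyyx$yyxzzyz
  rot[8] = xzyyx$yyxzzyzx
  rot[9] = zyyx$yyxzzyzxx
  rot[10] = yyx$yyxzzyzxxz
  rot[11] = yx$yyxzzyzxxzy
  rot[12] = x$yyxzzyzxxzyy
  rot[13] = $yyxzzyzxxzyyx
Sorted (with $ < everything):
  sorted[0] = $yyxzzyzxxzyyx
  sorted[1] = x$yyxzzyzxxzyy
  sorted[2] = xxzyyx$yyxzzyz
  sorted[3] = xzyyx$yyxzzyzx
  sorted[4] = xzzyzxxzyyx$yy
  sorted[5] = yx$yyxzzyzxxzy
  sorted[6] = yxzzyzxxzyyx$y
  sorted[7] = yyx$yyxzzyzxxz
  sorted[8] = yyxzzyzxxzyyx$
  sorted[9] = yzxxzyyx$yyxzz
  sorted[10] = zxxzyyx$yyxzzy
  sorted[11] = zyyx$yyxzzyzxx
  sorted[12] = zyzxxzyyx$yyxz
  sorted[13] = zzyzxxzyyx$yyx
sorted[9] = yzxxzyyx$yyxzz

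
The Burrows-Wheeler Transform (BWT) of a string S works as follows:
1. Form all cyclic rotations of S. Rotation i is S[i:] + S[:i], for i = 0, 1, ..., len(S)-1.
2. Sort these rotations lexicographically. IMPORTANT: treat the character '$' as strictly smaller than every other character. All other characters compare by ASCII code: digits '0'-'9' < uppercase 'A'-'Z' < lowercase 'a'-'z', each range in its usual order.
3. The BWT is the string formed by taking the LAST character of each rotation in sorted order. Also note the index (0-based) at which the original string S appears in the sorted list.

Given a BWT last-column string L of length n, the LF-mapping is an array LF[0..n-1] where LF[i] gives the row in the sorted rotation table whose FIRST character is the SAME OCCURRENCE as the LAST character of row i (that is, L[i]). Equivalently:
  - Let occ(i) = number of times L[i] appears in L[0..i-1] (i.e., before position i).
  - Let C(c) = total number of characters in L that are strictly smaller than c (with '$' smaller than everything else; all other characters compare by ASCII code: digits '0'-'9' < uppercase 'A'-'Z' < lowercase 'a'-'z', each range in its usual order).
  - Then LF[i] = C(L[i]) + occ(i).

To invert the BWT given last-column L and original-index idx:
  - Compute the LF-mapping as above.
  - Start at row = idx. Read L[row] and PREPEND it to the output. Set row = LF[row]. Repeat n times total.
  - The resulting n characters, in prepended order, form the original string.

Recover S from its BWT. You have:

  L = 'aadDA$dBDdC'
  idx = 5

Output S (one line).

LF mapping: 6 7 8 4 1 0 9 2 5 10 3
Walk LF starting at row 5, prepending L[row]:
  step 1: row=5, L[5]='$', prepend. Next row=LF[5]=0
  step 2: row=0, L[0]='a', prepend. Next row=LF[0]=6
  step 3: row=6, L[6]='d', prepend. Next row=LF[6]=9
  step 4: row=9, L[9]='d', prepend. Next row=LF[9]=10
  step 5: row=10, L[10]='C', prepend. Next row=LF[10]=3
  step 6: row=3, L[3]='D', prepend. Next row=LF[3]=4
  step 7: row=4, L[4]='A', prepend. Next row=LF[4]=1
  step 8: row=1, L[1]='a', prepend. Next row=LF[1]=7
  step 9: row=7, L[7]='B', prepend. Next row=LF[7]=2
  step 10: row=2, L[2]='d', prepend. Next row=LF[2]=8
  step 11: row=8, L[8]='D', prepend. Next row=LF[8]=5
Reversed output: DdBaADCdda$

Answer: DdBaADCdda$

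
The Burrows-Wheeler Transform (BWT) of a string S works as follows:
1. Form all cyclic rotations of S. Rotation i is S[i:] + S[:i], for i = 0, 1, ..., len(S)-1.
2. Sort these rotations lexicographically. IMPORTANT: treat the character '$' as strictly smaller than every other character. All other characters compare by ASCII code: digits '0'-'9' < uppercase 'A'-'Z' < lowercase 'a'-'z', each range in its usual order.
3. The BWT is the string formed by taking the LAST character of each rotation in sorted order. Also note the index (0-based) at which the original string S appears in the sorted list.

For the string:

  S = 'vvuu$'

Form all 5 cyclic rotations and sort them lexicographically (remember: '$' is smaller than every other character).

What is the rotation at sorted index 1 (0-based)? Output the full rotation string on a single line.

Answer: u$vvu

Derivation:
All 5 rotations (rotation i = S[i:]+S[:i]):
  rot[0] = vvuu$
  rot[1] = vuu$v
  rot[2] = uu$vv
  rot[3] = u$vvu
  rot[4] = $vvuu
Sorted (with $ < everything):
  sorted[0] = $vvuu
  sorted[1] = u$vvu
  sorted[2] = uu$vv
  sorted[3] = vuu$v
  sorted[4] = vvuu$
sorted[1] = u$vvu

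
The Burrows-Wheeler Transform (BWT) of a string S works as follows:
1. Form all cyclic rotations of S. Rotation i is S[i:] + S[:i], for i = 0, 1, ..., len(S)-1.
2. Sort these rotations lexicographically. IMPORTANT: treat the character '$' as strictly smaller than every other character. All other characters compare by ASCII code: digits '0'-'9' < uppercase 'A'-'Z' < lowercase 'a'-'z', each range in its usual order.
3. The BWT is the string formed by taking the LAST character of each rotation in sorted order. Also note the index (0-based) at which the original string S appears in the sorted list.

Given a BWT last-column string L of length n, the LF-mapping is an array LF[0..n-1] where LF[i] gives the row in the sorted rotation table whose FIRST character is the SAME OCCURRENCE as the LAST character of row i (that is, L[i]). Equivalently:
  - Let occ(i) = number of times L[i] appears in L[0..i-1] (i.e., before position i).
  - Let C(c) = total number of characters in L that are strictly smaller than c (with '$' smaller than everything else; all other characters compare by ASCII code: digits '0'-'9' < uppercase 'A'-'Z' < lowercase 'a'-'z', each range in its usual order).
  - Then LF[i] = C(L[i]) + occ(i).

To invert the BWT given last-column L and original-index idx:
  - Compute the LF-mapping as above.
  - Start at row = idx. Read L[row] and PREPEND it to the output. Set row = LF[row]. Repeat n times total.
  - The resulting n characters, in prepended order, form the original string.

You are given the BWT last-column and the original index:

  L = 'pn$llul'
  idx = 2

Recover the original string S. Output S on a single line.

Answer: lnllup$

Derivation:
LF mapping: 5 4 0 1 2 6 3
Walk LF starting at row 2, prepending L[row]:
  step 1: row=2, L[2]='$', prepend. Next row=LF[2]=0
  step 2: row=0, L[0]='p', prepend. Next row=LF[0]=5
  step 3: row=5, L[5]='u', prepend. Next row=LF[5]=6
  step 4: row=6, L[6]='l', prepend. Next row=LF[6]=3
  step 5: row=3, L[3]='l', prepend. Next row=LF[3]=1
  step 6: row=1, L[1]='n', prepend. Next row=LF[1]=4
  step 7: row=4, L[4]='l', prepend. Next row=LF[4]=2
Reversed output: lnllup$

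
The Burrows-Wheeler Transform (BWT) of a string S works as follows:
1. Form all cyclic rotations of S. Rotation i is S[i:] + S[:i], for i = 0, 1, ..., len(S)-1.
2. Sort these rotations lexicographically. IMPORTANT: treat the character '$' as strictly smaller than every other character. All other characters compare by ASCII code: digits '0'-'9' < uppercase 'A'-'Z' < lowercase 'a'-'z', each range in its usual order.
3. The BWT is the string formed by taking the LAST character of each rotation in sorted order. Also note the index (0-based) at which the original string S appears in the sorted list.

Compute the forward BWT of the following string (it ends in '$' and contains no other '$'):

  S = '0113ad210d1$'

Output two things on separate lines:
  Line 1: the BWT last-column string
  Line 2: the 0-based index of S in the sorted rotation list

Answer: 1$1d201d130a
1

Derivation:
All 12 rotations (rotation i = S[i:]+S[:i]):
  rot[0] = 0113ad210d1$
  rot[1] = 113ad210d1$0
  rot[2] = 13ad210d1$01
  rot[3] = 3ad210d1$011
  rot[4] = ad210d1$0113
  rot[5] = d210d1$0113a
  rot[6] = 210d1$0113ad
  rot[7] = 10d1$0113ad2
  rot[8] = 0d1$0113ad21
  rot[9] = d1$0113ad210
  rot[10] = 1$0113ad210d
  rot[11] = $0113ad210d1
Sorted (with $ < everything):
  sorted[0] = $0113ad210d1  (last char: '1')
  sorted[1] = 0113ad210d1$  (last char: '$')
  sorted[2] = 0d1$0113ad21  (last char: '1')
  sorted[3] = 1$0113ad210d  (last char: 'd')
  sorted[4] = 10d1$0113ad2  (last char: '2')
  sorted[5] = 113ad210d1$0  (last char: '0')
  sorted[6] = 13ad210d1$01  (last char: '1')
  sorted[7] = 210d1$0113ad  (last char: 'd')
  sorted[8] = 3ad210d1$011  (last char: '1')
  sorted[9] = ad210d1$0113  (last char: '3')
  sorted[10] = d1$0113ad210  (last char: '0')
  sorted[11] = d210d1$0113a  (last char: 'a')
Last column: 1$1d201d130a
Original string S is at sorted index 1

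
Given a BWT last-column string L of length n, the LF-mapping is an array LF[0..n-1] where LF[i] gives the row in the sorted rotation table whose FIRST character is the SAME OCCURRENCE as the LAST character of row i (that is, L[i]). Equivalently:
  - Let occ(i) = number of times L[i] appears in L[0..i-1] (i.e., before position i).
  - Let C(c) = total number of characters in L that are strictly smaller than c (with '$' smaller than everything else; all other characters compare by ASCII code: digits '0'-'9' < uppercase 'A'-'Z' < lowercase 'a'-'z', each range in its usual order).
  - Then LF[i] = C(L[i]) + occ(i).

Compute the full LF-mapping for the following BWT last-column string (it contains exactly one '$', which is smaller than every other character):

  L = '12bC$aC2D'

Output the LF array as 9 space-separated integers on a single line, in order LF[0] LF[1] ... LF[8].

Char counts: '$':1, '1':1, '2':2, 'C':2, 'D':1, 'a':1, 'b':1
C (first-col start): C('$')=0, C('1')=1, C('2')=2, C('C')=4, C('D')=6, C('a')=7, C('b')=8
L[0]='1': occ=0, LF[0]=C('1')+0=1+0=1
L[1]='2': occ=0, LF[1]=C('2')+0=2+0=2
L[2]='b': occ=0, LF[2]=C('b')+0=8+0=8
L[3]='C': occ=0, LF[3]=C('C')+0=4+0=4
L[4]='$': occ=0, LF[4]=C('$')+0=0+0=0
L[5]='a': occ=0, LF[5]=C('a')+0=7+0=7
L[6]='C': occ=1, LF[6]=C('C')+1=4+1=5
L[7]='2': occ=1, LF[7]=C('2')+1=2+1=3
L[8]='D': occ=0, LF[8]=C('D')+0=6+0=6

Answer: 1 2 8 4 0 7 5 3 6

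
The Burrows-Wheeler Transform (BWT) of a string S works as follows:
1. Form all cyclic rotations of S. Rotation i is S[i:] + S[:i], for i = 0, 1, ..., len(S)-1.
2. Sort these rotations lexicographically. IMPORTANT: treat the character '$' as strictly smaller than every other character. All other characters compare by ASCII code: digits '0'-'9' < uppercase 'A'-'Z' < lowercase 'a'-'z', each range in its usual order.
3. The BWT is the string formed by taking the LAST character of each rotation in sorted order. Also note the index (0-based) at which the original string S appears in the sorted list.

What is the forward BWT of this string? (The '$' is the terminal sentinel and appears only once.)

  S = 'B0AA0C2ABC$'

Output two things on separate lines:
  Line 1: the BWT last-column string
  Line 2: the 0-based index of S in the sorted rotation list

All 11 rotations (rotation i = S[i:]+S[:i]):
  rot[0] = B0AA0C2ABC$
  rot[1] = 0AA0C2ABC$B
  rot[2] = AA0C2ABC$B0
  rot[3] = A0C2ABC$B0A
  rot[4] = 0C2ABC$B0AA
  rot[5] = C2ABC$B0AA0
  rot[6] = 2ABC$B0AA0C
  rot[7] = ABC$B0AA0C2
  rot[8] = BC$B0AA0C2A
  rot[9] = C$B0AA0C2AB
  rot[10] = $B0AA0C2ABC
Sorted (with $ < everything):
  sorted[0] = $B0AA0C2ABC  (last char: 'C')
  sorted[1] = 0AA0C2ABC$B  (last char: 'B')
  sorted[2] = 0C2ABC$B0AA  (last char: 'A')
  sorted[3] = 2ABC$B0AA0C  (last char: 'C')
  sorted[4] = A0C2ABC$B0A  (last char: 'A')
  sorted[5] = AA0C2ABC$B0  (last char: '0')
  sorted[6] = ABC$B0AA0C2  (last char: '2')
  sorted[7] = B0AA0C2ABC$  (last char: '$')
  sorted[8] = BC$B0AA0C2A  (last char: 'A')
  sorted[9] = C$B0AA0C2AB  (last char: 'B')
  sorted[10] = C2ABC$B0AA0  (last char: '0')
Last column: CBACA02$AB0
Original string S is at sorted index 7

Answer: CBACA02$AB0
7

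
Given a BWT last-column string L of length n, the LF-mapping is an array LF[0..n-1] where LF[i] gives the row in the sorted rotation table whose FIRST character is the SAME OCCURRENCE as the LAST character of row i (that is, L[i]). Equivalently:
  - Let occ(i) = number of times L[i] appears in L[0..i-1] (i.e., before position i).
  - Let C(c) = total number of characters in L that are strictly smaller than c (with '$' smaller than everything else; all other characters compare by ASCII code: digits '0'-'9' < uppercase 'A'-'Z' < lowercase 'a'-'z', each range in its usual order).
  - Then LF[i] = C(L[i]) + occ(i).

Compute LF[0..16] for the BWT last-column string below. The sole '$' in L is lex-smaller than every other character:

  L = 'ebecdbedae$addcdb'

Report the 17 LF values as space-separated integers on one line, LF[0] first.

Answer: 13 3 14 6 8 4 15 9 1 16 0 2 10 11 7 12 5

Derivation:
Char counts: '$':1, 'a':2, 'b':3, 'c':2, 'd':5, 'e':4
C (first-col start): C('$')=0, C('a')=1, C('b')=3, C('c')=6, C('d')=8, C('e')=13
L[0]='e': occ=0, LF[0]=C('e')+0=13+0=13
L[1]='b': occ=0, LF[1]=C('b')+0=3+0=3
L[2]='e': occ=1, LF[2]=C('e')+1=13+1=14
L[3]='c': occ=0, LF[3]=C('c')+0=6+0=6
L[4]='d': occ=0, LF[4]=C('d')+0=8+0=8
L[5]='b': occ=1, LF[5]=C('b')+1=3+1=4
L[6]='e': occ=2, LF[6]=C('e')+2=13+2=15
L[7]='d': occ=1, LF[7]=C('d')+1=8+1=9
L[8]='a': occ=0, LF[8]=C('a')+0=1+0=1
L[9]='e': occ=3, LF[9]=C('e')+3=13+3=16
L[10]='$': occ=0, LF[10]=C('$')+0=0+0=0
L[11]='a': occ=1, LF[11]=C('a')+1=1+1=2
L[12]='d': occ=2, LF[12]=C('d')+2=8+2=10
L[13]='d': occ=3, LF[13]=C('d')+3=8+3=11
L[14]='c': occ=1, LF[14]=C('c')+1=6+1=7
L[15]='d': occ=4, LF[15]=C('d')+4=8+4=12
L[16]='b': occ=2, LF[16]=C('b')+2=3+2=5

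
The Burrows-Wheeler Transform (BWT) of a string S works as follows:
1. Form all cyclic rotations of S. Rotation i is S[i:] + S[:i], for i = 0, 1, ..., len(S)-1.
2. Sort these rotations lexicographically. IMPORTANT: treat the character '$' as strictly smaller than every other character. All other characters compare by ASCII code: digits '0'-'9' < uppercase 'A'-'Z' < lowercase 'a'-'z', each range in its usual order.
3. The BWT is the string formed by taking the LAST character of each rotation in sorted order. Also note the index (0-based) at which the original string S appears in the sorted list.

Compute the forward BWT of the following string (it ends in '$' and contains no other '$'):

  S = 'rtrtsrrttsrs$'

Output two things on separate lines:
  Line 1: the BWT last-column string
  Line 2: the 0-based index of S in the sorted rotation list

All 13 rotations (rotation i = S[i:]+S[:i]):
  rot[0] = rtrtsrrttsrs$
  rot[1] = trtsrrttsrs$r
  rot[2] = rtsrrttsrs$rt
  rot[3] = tsrrttsrs$rtr
  rot[4] = srrttsrs$rtrt
  rot[5] = rrttsrs$rtrts
  rot[6] = rttsrs$rtrtsr
  rot[7] = ttsrs$rtrtsrr
  rot[8] = tsrs$rtrtsrrt
  rot[9] = srs$rtrtsrrtt
  rot[10] = rs$rtrtsrrtts
  rot[11] = s$rtrtsrrttsr
  rot[12] = $rtrtsrrttsrs
Sorted (with $ < everything):
  sorted[0] = $rtrtsrrttsrs  (last char: 's')
  sorted[1] = rrttsrs$rtrts  (last char: 's')
  sorted[2] = rs$rtrtsrrtts  (last char: 's')
  sorted[3] = rtrtsrrttsrs$  (last char: '$')
  sorted[4] = rtsrrttsrs$rt  (last char: 't')
  sorted[5] = rttsrs$rtrtsr  (last char: 'r')
  sorted[6] = s$rtrtsrrttsr  (last char: 'r')
  sorted[7] = srrttsrs$rtrt  (last char: 't')
  sorted[8] = srs$rtrtsrrtt  (last char: 't')
  sorted[9] = trtsrrttsrs$r  (last char: 'r')
  sorted[10] = tsrrttsrs$rtr  (last char: 'r')
  sorted[11] = tsrs$rtrtsrrt  (last char: 't')
  sorted[12] = ttsrs$rtrtsrr  (last char: 'r')
Last column: sss$trrttrrtr
Original string S is at sorted index 3

Answer: sss$trrttrrtr
3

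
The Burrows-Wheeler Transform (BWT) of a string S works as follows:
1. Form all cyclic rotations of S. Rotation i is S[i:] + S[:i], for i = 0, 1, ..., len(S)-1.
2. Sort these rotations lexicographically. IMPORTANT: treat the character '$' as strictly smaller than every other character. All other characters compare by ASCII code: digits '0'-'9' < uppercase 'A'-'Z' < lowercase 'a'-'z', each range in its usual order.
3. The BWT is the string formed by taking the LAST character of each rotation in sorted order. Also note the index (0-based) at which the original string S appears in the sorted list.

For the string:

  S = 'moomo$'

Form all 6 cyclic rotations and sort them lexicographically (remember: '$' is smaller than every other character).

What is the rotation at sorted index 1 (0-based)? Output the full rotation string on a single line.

All 6 rotations (rotation i = S[i:]+S[:i]):
  rot[0] = moomo$
  rot[1] = oomo$m
  rot[2] = omo$mo
  rot[3] = mo$moo
  rot[4] = o$moom
  rot[5] = $moomo
Sorted (with $ < everything):
  sorted[0] = $moomo
  sorted[1] = mo$moo
  sorted[2] = moomo$
  sorted[3] = o$moom
  sorted[4] = omo$mo
  sorted[5] = oomo$m
sorted[1] = mo$moo

Answer: mo$moo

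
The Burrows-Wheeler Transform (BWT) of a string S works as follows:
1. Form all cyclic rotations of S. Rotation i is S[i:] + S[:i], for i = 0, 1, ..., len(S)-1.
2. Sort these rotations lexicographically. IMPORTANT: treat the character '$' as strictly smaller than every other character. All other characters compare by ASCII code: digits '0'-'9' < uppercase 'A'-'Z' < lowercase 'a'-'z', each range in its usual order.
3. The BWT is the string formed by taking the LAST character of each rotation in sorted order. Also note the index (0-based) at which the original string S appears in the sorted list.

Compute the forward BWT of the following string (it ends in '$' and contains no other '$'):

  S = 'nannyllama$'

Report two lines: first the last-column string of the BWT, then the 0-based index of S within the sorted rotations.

All 11 rotations (rotation i = S[i:]+S[:i]):
  rot[0] = nannyllama$
  rot[1] = annyllama$n
  rot[2] = nnyllama$na
  rot[3] = nyllama$nan
  rot[4] = yllama$nann
  rot[5] = llama$nanny
  rot[6] = lama$nannyl
  rot[7] = ama$nannyll
  rot[8] = ma$nannylla
  rot[9] = a$nannyllam
  rot[10] = $nannyllama
Sorted (with $ < everything):
  sorted[0] = $nannyllama  (last char: 'a')
  sorted[1] = a$nannyllam  (last char: 'm')
  sorted[2] = ama$nannyll  (last char: 'l')
  sorted[3] = annyllama$n  (last char: 'n')
  sorted[4] = lama$nannyl  (last char: 'l')
  sorted[5] = llama$nanny  (last char: 'y')
  sorted[6] = ma$nannylla  (last char: 'a')
  sorted[7] = nannyllama$  (last char: '$')
  sorted[8] = nnyllama$na  (last char: 'a')
  sorted[9] = nyllama$nan  (last char: 'n')
  sorted[10] = yllama$nann  (last char: 'n')
Last column: amlnlya$ann
Original string S is at sorted index 7

Answer: amlnlya$ann
7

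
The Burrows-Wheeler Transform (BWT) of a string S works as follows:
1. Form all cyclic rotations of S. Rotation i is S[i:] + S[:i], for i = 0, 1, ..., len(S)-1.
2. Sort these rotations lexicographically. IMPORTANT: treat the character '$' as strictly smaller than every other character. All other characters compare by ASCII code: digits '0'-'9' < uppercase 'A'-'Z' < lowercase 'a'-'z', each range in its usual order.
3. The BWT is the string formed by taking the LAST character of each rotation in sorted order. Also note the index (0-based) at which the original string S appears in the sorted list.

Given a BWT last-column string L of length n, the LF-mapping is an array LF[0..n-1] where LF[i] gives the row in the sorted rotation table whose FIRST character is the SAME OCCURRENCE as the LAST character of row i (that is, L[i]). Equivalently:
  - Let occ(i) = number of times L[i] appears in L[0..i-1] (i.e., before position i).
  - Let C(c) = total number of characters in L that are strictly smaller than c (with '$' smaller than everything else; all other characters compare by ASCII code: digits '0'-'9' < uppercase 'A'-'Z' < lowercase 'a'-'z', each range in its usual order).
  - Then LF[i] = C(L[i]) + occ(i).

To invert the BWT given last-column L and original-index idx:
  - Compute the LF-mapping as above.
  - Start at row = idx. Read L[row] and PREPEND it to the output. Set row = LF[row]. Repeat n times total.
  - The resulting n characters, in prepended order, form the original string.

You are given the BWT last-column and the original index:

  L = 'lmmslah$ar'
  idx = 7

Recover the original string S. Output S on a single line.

LF mapping: 4 6 7 9 5 1 3 0 2 8
Walk LF starting at row 7, prepending L[row]:
  step 1: row=7, L[7]='$', prepend. Next row=LF[7]=0
  step 2: row=0, L[0]='l', prepend. Next row=LF[0]=4
  step 3: row=4, L[4]='l', prepend. Next row=LF[4]=5
  step 4: row=5, L[5]='a', prepend. Next row=LF[5]=1
  step 5: row=1, L[1]='m', prepend. Next row=LF[1]=6
  step 6: row=6, L[6]='h', prepend. Next row=LF[6]=3
  step 7: row=3, L[3]='s', prepend. Next row=LF[3]=9
  step 8: row=9, L[9]='r', prepend. Next row=LF[9]=8
  step 9: row=8, L[8]='a', prepend. Next row=LF[8]=2
  step 10: row=2, L[2]='m', prepend. Next row=LF[2]=7
Reversed output: marshmall$

Answer: marshmall$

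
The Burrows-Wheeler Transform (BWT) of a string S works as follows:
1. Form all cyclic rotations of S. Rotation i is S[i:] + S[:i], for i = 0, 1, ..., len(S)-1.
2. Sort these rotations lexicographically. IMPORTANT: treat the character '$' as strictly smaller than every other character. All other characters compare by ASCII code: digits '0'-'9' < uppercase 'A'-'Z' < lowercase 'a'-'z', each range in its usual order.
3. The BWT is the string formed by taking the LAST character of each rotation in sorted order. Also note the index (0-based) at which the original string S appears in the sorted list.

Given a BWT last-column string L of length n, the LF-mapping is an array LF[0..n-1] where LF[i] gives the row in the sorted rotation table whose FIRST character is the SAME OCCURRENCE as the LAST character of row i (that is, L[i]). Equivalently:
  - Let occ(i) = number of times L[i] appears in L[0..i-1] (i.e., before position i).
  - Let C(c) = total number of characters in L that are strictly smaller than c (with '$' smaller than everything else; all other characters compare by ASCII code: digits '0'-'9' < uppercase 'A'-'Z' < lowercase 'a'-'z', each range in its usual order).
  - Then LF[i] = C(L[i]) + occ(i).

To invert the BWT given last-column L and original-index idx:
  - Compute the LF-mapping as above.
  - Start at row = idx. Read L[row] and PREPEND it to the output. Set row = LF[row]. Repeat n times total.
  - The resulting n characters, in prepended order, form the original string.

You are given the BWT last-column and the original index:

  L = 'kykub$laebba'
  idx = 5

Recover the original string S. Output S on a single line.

Answer: bubblekayak$

Derivation:
LF mapping: 7 11 8 10 3 0 9 1 6 4 5 2
Walk LF starting at row 5, prepending L[row]:
  step 1: row=5, L[5]='$', prepend. Next row=LF[5]=0
  step 2: row=0, L[0]='k', prepend. Next row=LF[0]=7
  step 3: row=7, L[7]='a', prepend. Next row=LF[7]=1
  step 4: row=1, L[1]='y', prepend. Next row=LF[1]=11
  step 5: row=11, L[11]='a', prepend. Next row=LF[11]=2
  step 6: row=2, L[2]='k', prepend. Next row=LF[2]=8
  step 7: row=8, L[8]='e', prepend. Next row=LF[8]=6
  step 8: row=6, L[6]='l', prepend. Next row=LF[6]=9
  step 9: row=9, L[9]='b', prepend. Next row=LF[9]=4
  step 10: row=4, L[4]='b', prepend. Next row=LF[4]=3
  step 11: row=3, L[3]='u', prepend. Next row=LF[3]=10
  step 12: row=10, L[10]='b', prepend. Next row=LF[10]=5
Reversed output: bubblekayak$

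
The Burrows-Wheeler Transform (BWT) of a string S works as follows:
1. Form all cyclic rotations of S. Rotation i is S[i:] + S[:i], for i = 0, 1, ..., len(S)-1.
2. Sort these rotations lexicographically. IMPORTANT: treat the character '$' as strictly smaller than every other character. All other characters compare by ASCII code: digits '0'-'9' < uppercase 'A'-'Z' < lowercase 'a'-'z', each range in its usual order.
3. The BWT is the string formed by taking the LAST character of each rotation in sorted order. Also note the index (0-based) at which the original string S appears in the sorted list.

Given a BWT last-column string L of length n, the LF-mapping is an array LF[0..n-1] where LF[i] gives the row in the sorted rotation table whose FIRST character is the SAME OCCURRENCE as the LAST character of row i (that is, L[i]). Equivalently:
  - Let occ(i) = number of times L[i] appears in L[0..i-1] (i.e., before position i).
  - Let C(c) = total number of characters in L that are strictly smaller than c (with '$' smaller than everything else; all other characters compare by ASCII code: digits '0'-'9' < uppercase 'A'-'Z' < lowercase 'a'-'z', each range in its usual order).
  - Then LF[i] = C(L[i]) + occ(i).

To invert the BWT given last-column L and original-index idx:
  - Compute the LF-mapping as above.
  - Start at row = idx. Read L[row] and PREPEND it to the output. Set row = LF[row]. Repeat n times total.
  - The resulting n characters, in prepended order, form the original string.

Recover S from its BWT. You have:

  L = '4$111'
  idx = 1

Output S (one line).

LF mapping: 4 0 1 2 3
Walk LF starting at row 1, prepending L[row]:
  step 1: row=1, L[1]='$', prepend. Next row=LF[1]=0
  step 2: row=0, L[0]='4', prepend. Next row=LF[0]=4
  step 3: row=4, L[4]='1', prepend. Next row=LF[4]=3
  step 4: row=3, L[3]='1', prepend. Next row=LF[3]=2
  step 5: row=2, L[2]='1', prepend. Next row=LF[2]=1
Reversed output: 1114$

Answer: 1114$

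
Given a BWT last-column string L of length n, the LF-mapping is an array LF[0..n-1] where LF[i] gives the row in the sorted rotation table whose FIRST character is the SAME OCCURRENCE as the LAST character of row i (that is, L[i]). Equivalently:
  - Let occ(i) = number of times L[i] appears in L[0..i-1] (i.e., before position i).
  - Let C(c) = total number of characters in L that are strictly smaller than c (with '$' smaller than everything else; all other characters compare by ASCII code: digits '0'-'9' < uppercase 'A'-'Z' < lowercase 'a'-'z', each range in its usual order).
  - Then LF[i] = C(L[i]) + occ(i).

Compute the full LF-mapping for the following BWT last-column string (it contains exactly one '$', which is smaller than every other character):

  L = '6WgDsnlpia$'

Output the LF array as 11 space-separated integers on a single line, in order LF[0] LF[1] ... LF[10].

Answer: 1 3 5 2 10 8 7 9 6 4 0

Derivation:
Char counts: '$':1, '6':1, 'D':1, 'W':1, 'a':1, 'g':1, 'i':1, 'l':1, 'n':1, 'p':1, 's':1
C (first-col start): C('$')=0, C('6')=1, C('D')=2, C('W')=3, C('a')=4, C('g')=5, C('i')=6, C('l')=7, C('n')=8, C('p')=9, C('s')=10
L[0]='6': occ=0, LF[0]=C('6')+0=1+0=1
L[1]='W': occ=0, LF[1]=C('W')+0=3+0=3
L[2]='g': occ=0, LF[2]=C('g')+0=5+0=5
L[3]='D': occ=0, LF[3]=C('D')+0=2+0=2
L[4]='s': occ=0, LF[4]=C('s')+0=10+0=10
L[5]='n': occ=0, LF[5]=C('n')+0=8+0=8
L[6]='l': occ=0, LF[6]=C('l')+0=7+0=7
L[7]='p': occ=0, LF[7]=C('p')+0=9+0=9
L[8]='i': occ=0, LF[8]=C('i')+0=6+0=6
L[9]='a': occ=0, LF[9]=C('a')+0=4+0=4
L[10]='$': occ=0, LF[10]=C('$')+0=0+0=0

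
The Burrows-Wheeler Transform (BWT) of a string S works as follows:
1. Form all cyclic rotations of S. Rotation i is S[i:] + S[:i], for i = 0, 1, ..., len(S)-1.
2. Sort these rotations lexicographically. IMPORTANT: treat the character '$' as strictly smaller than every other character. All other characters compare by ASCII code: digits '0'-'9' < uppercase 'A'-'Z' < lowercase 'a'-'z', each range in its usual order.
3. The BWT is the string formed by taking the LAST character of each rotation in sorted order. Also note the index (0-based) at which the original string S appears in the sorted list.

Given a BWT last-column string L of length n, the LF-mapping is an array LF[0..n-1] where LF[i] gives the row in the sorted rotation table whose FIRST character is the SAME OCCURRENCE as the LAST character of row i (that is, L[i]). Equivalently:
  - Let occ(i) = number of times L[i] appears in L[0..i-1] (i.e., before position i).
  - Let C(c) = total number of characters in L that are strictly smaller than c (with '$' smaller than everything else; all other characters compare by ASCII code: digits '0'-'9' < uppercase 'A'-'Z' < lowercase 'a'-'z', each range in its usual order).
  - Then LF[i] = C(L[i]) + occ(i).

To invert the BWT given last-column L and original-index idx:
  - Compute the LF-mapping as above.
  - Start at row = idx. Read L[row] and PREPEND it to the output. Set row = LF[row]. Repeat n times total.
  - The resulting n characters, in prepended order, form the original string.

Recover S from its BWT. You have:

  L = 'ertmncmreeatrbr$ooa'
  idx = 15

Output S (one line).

Answer: rotatorremembrance$

Derivation:
LF mapping: 5 13 17 8 10 4 9 14 6 7 1 18 15 3 16 0 11 12 2
Walk LF starting at row 15, prepending L[row]:
  step 1: row=15, L[15]='$', prepend. Next row=LF[15]=0
  step 2: row=0, L[0]='e', prepend. Next row=LF[0]=5
  step 3: row=5, L[5]='c', prepend. Next row=LF[5]=4
  step 4: row=4, L[4]='n', prepend. Next row=LF[4]=10
  step 5: row=10, L[10]='a', prepend. Next row=LF[10]=1
  step 6: row=1, L[1]='r', prepend. Next row=LF[1]=13
  step 7: row=13, L[13]='b', prepend. Next row=LF[13]=3
  step 8: row=3, L[3]='m', prepend. Next row=LF[3]=8
  step 9: row=8, L[8]='e', prepend. Next row=LF[8]=6
  step 10: row=6, L[6]='m', prepend. Next row=LF[6]=9
  step 11: row=9, L[9]='e', prepend. Next row=LF[9]=7
  step 12: row=7, L[7]='r', prepend. Next row=LF[7]=14
  step 13: row=14, L[14]='r', prepend. Next row=LF[14]=16
  step 14: row=16, L[16]='o', prepend. Next row=LF[16]=11
  step 15: row=11, L[11]='t', prepend. Next row=LF[11]=18
  step 16: row=18, L[18]='a', prepend. Next row=LF[18]=2
  step 17: row=2, L[2]='t', prepend. Next row=LF[2]=17
  step 18: row=17, L[17]='o', prepend. Next row=LF[17]=12
  step 19: row=12, L[12]='r', prepend. Next row=LF[12]=15
Reversed output: rotatorremembrance$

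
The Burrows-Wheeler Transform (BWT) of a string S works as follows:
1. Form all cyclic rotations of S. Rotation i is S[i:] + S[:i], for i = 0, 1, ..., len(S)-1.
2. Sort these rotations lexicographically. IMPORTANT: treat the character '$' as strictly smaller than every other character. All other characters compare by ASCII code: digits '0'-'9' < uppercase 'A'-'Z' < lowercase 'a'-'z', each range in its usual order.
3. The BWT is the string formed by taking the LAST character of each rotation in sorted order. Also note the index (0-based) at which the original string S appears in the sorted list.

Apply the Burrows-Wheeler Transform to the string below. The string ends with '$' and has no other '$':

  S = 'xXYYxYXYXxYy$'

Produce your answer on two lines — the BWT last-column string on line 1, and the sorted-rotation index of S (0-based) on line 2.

All 13 rotations (rotation i = S[i:]+S[:i]):
  rot[0] = xXYYxYXYXxYy$
  rot[1] = XYYxYXYXxYy$x
  rot[2] = YYxYXYXxYy$xX
  rot[3] = YxYXYXxYy$xXY
  rot[4] = xYXYXxYy$xXYY
  rot[5] = YXYXxYy$xXYYx
  rot[6] = XYXxYy$xXYYxY
  rot[7] = YXxYy$xXYYxYX
  rot[8] = XxYy$xXYYxYXY
  rot[9] = xYy$xXYYxYXYX
  rot[10] = Yy$xXYYxYXYXx
  rot[11] = y$xXYYxYXYXxY
  rot[12] = $xXYYxYXYXxYy
Sorted (with $ < everything):
  sorted[0] = $xXYYxYXYXxYy  (last char: 'y')
  sorted[1] = XYXxYy$xXYYxY  (last char: 'Y')
  sorted[2] = XYYxYXYXxYy$x  (last char: 'x')
  sorted[3] = XxYy$xXYYxYXY  (last char: 'Y')
  sorted[4] = YXYXxYy$xXYYx  (last char: 'x')
  sorted[5] = YXxYy$xXYYxYX  (last char: 'X')
  sorted[6] = YYxYXYXxYy$xX  (last char: 'X')
  sorted[7] = YxYXYXxYy$xXY  (last char: 'Y')
  sorted[8] = Yy$xXYYxYXYXx  (last char: 'x')
  sorted[9] = xXYYxYXYXxYy$  (last char: '$')
  sorted[10] = xYXYXxYy$xXYY  (last char: 'Y')
  sorted[11] = xYy$xXYYxYXYX  (last char: 'X')
  sorted[12] = y$xXYYxYXYXxY  (last char: 'Y')
Last column: yYxYxXXYx$YXY
Original string S is at sorted index 9

Answer: yYxYxXXYx$YXY
9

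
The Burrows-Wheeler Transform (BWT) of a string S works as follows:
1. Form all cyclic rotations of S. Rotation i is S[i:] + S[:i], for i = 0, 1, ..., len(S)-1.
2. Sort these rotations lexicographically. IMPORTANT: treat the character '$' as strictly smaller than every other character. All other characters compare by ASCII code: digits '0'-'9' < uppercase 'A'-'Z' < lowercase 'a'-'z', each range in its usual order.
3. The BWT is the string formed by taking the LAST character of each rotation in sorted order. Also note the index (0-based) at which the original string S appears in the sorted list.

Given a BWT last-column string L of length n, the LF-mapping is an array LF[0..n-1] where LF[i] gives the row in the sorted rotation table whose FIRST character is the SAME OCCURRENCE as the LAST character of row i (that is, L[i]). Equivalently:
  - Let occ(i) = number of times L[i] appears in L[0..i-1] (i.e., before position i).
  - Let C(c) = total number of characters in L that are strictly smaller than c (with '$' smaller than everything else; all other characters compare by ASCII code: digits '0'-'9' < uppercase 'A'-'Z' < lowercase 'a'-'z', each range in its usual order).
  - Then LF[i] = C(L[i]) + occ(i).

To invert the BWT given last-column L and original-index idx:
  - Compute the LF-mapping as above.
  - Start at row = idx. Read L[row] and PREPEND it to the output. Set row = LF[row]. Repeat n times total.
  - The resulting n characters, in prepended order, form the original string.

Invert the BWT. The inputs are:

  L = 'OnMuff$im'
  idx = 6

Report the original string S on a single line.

Answer: muffinMO$

Derivation:
LF mapping: 2 7 1 8 3 4 0 5 6
Walk LF starting at row 6, prepending L[row]:
  step 1: row=6, L[6]='$', prepend. Next row=LF[6]=0
  step 2: row=0, L[0]='O', prepend. Next row=LF[0]=2
  step 3: row=2, L[2]='M', prepend. Next row=LF[2]=1
  step 4: row=1, L[1]='n', prepend. Next row=LF[1]=7
  step 5: row=7, L[7]='i', prepend. Next row=LF[7]=5
  step 6: row=5, L[5]='f', prepend. Next row=LF[5]=4
  step 7: row=4, L[4]='f', prepend. Next row=LF[4]=3
  step 8: row=3, L[3]='u', prepend. Next row=LF[3]=8
  step 9: row=8, L[8]='m', prepend. Next row=LF[8]=6
Reversed output: muffinMO$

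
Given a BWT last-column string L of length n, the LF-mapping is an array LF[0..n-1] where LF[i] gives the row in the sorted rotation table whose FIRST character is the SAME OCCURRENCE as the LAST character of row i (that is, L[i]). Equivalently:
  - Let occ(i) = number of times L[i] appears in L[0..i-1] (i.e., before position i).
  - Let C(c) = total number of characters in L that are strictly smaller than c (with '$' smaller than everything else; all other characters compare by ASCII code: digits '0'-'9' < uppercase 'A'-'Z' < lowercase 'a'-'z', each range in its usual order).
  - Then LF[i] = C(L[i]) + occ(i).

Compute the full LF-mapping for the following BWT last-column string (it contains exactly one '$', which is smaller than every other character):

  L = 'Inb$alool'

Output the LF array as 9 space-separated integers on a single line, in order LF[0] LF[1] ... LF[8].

Char counts: '$':1, 'I':1, 'a':1, 'b':1, 'l':2, 'n':1, 'o':2
C (first-col start): C('$')=0, C('I')=1, C('a')=2, C('b')=3, C('l')=4, C('n')=6, C('o')=7
L[0]='I': occ=0, LF[0]=C('I')+0=1+0=1
L[1]='n': occ=0, LF[1]=C('n')+0=6+0=6
L[2]='b': occ=0, LF[2]=C('b')+0=3+0=3
L[3]='$': occ=0, LF[3]=C('$')+0=0+0=0
L[4]='a': occ=0, LF[4]=C('a')+0=2+0=2
L[5]='l': occ=0, LF[5]=C('l')+0=4+0=4
L[6]='o': occ=0, LF[6]=C('o')+0=7+0=7
L[7]='o': occ=1, LF[7]=C('o')+1=7+1=8
L[8]='l': occ=1, LF[8]=C('l')+1=4+1=5

Answer: 1 6 3 0 2 4 7 8 5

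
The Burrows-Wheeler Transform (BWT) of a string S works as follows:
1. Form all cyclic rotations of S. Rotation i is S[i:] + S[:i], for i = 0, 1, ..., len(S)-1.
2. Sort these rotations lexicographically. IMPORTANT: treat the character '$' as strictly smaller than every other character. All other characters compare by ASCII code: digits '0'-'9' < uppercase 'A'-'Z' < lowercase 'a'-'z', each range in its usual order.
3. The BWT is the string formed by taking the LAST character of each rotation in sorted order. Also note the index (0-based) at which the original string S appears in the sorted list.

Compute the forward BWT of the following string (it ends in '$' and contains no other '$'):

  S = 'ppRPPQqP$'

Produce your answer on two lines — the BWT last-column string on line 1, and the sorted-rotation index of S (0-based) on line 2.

Answer: PqRPPpp$Q
7

Derivation:
All 9 rotations (rotation i = S[i:]+S[:i]):
  rot[0] = ppRPPQqP$
  rot[1] = pRPPQqP$p
  rot[2] = RPPQqP$pp
  rot[3] = PPQqP$ppR
  rot[4] = PQqP$ppRP
  rot[5] = QqP$ppRPP
  rot[6] = qP$ppRPPQ
  rot[7] = P$ppRPPQq
  rot[8] = $ppRPPQqP
Sorted (with $ < everything):
  sorted[0] = $ppRPPQqP  (last char: 'P')
  sorted[1] = P$ppRPPQq  (last char: 'q')
  sorted[2] = PPQqP$ppR  (last char: 'R')
  sorted[3] = PQqP$ppRP  (last char: 'P')
  sorted[4] = QqP$ppRPP  (last char: 'P')
  sorted[5] = RPPQqP$pp  (last char: 'p')
  sorted[6] = pRPPQqP$p  (last char: 'p')
  sorted[7] = ppRPPQqP$  (last char: '$')
  sorted[8] = qP$ppRPPQ  (last char: 'Q')
Last column: PqRPPpp$Q
Original string S is at sorted index 7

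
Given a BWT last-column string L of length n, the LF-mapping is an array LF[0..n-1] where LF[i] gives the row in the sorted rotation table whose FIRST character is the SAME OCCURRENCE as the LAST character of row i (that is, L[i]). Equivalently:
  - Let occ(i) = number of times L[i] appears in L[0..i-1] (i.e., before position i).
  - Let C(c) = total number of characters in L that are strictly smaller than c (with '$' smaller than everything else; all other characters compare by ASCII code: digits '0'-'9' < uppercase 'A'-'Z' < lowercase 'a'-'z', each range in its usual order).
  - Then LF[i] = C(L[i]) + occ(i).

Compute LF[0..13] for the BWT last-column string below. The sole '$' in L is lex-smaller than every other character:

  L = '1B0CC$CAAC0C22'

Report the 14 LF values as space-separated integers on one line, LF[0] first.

Answer: 3 8 1 9 10 0 11 6 7 12 2 13 4 5

Derivation:
Char counts: '$':1, '0':2, '1':1, '2':2, 'A':2, 'B':1, 'C':5
C (first-col start): C('$')=0, C('0')=1, C('1')=3, C('2')=4, C('A')=6, C('B')=8, C('C')=9
L[0]='1': occ=0, LF[0]=C('1')+0=3+0=3
L[1]='B': occ=0, LF[1]=C('B')+0=8+0=8
L[2]='0': occ=0, LF[2]=C('0')+0=1+0=1
L[3]='C': occ=0, LF[3]=C('C')+0=9+0=9
L[4]='C': occ=1, LF[4]=C('C')+1=9+1=10
L[5]='$': occ=0, LF[5]=C('$')+0=0+0=0
L[6]='C': occ=2, LF[6]=C('C')+2=9+2=11
L[7]='A': occ=0, LF[7]=C('A')+0=6+0=6
L[8]='A': occ=1, LF[8]=C('A')+1=6+1=7
L[9]='C': occ=3, LF[9]=C('C')+3=9+3=12
L[10]='0': occ=1, LF[10]=C('0')+1=1+1=2
L[11]='C': occ=4, LF[11]=C('C')+4=9+4=13
L[12]='2': occ=0, LF[12]=C('2')+0=4+0=4
L[13]='2': occ=1, LF[13]=C('2')+1=4+1=5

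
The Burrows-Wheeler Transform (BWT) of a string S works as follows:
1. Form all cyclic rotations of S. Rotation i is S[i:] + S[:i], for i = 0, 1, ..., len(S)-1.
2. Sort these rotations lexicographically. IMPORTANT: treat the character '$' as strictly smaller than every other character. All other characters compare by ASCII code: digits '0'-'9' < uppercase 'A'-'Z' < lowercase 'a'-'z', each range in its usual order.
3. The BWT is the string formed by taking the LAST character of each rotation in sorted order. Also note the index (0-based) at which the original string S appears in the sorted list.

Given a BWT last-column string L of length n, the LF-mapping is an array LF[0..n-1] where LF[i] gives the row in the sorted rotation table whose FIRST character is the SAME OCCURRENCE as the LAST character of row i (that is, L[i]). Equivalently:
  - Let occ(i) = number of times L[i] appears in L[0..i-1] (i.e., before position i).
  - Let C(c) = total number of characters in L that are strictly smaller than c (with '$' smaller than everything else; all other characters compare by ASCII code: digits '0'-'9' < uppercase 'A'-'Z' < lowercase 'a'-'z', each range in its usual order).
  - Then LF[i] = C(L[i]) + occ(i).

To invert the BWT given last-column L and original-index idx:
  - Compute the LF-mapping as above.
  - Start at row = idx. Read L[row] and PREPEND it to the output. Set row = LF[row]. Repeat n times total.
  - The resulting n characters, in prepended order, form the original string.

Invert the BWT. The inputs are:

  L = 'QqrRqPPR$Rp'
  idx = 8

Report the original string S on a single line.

Answer: qPRprPRqRQ$

Derivation:
LF mapping: 3 8 10 4 9 1 2 5 0 6 7
Walk LF starting at row 8, prepending L[row]:
  step 1: row=8, L[8]='$', prepend. Next row=LF[8]=0
  step 2: row=0, L[0]='Q', prepend. Next row=LF[0]=3
  step 3: row=3, L[3]='R', prepend. Next row=LF[3]=4
  step 4: row=4, L[4]='q', prepend. Next row=LF[4]=9
  step 5: row=9, L[9]='R', prepend. Next row=LF[9]=6
  step 6: row=6, L[6]='P', prepend. Next row=LF[6]=2
  step 7: row=2, L[2]='r', prepend. Next row=LF[2]=10
  step 8: row=10, L[10]='p', prepend. Next row=LF[10]=7
  step 9: row=7, L[7]='R', prepend. Next row=LF[7]=5
  step 10: row=5, L[5]='P', prepend. Next row=LF[5]=1
  step 11: row=1, L[1]='q', prepend. Next row=LF[1]=8
Reversed output: qPRprPRqRQ$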